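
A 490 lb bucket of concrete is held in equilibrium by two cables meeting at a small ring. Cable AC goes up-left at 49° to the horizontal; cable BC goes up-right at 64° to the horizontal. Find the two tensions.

ΣF_x = 0: −T_AC·cos49° + T_BC·cos64° = 0 → T_BC = 1.49658·T_AC.
ΣF_y = 0: T_AC·sin49° + T_BC·sin64° = 490.
Substitute: T_AC·(0.75471 + 1.49658·0.898794) = 490 → T_AC = 233.353 ≈ 233.4 lb.
Then T_BC = 1.49658 × 233.353 = 349.2 lb.

T_AC = 233.4 lb, T_BC = 349.2 lb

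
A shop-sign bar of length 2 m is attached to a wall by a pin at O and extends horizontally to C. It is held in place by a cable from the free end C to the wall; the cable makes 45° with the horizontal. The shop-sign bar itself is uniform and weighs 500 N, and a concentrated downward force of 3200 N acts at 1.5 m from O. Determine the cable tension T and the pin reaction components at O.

ΣM about O: T·sin45°·2 − 500·1 − 3200·1.5 = 0 → T = 5300/(2·0.707107) = 3747.66 ≈ 3748 N.
ΣF_x = 0: O_x − T·cos45° = 0 → O_x = 3747.66 × 0.707107 = 2650 N.
ΣF_y = 0: O_y + T·sin45° − 500 − 3200 = 0 → O_y = 3700 − 3747.66 × 0.707107 = 1050 N.

T = 3748 N, O_x = 2650 N, O_y = 1050 N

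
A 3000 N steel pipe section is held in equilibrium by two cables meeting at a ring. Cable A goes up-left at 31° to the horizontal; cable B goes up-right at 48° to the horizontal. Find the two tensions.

ΣF_x = 0: −T_A·cos31° + T_B·cos48° = 0 → T_B = 1.28102·T_A.
ΣF_y = 0: T_A·sin31° + T_B·sin48° = 3000.
Substitute: T_A·(0.515038 + 1.28102·0.743145) = 3000 → T_A = 2044.96 ≈ 2045 N.
Then T_B = 1.28102 × 2044.96 = 2620 N.

T_A = 2045 N, T_B = 2620 N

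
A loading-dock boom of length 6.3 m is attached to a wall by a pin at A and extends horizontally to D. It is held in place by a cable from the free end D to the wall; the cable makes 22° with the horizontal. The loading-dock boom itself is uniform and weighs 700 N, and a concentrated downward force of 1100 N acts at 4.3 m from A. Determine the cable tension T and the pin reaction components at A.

T = 2939 N, A_x = 2725 N, A_y = 699.2 N

ΣM about A: T·sin22°·6.3 − 700·3.15 − 1100·4.3 = 0 → T = 6935/(6.3·0.374607) = 2938.53 ≈ 2939 N.
ΣF_x = 0: A_x − T·cos22° = 0 → A_x = 2938.53 × 0.927184 = 2725 N.
ΣF_y = 0: A_y + T·sin22° − 700 − 1100 = 0 → A_y = 1800 − 2938.53 × 0.374607 = 699.2 N.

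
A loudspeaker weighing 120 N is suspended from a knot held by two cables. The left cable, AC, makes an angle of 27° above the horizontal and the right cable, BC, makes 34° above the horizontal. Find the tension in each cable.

T_AC = 113.7 N, T_BC = 122.2 N

ΣF_x = 0: −T_AC·cos27° + T_BC·cos34° = 0 → T_BC = 1.07475·T_AC.
ΣF_y = 0: T_AC·sin27° + T_BC·sin34° = 120.
Substitute: T_AC·(0.45399 + 1.07475·0.559193) = 120 → T_AC = 113.746 ≈ 113.7 N.
Then T_BC = 1.07475 × 113.746 = 122.2 N.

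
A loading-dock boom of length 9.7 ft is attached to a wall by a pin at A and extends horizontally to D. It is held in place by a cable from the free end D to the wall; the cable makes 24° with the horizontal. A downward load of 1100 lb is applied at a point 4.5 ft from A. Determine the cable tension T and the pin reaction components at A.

T = 1255 lb, A_x = 1146 lb, A_y = 589.7 lb

ΣM about A: T·sin24°·9.7 − 1100·4.5 = 0 → T = 4950/(9.7·0.406737) = 1254.64 ≈ 1255 lb.
ΣF_x = 0: A_x − T·cos24° = 0 → A_x = 1254.64 × 0.913545 = 1146 lb.
ΣF_y = 0: A_y + T·sin24° − 1100 = 0 → A_y = 1100 − 1254.64 × 0.406737 = 589.7 lb.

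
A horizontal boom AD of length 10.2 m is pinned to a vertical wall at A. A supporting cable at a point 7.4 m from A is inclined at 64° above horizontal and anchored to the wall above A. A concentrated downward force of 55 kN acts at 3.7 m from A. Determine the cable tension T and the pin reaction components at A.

T = 30.60 kN, A_x = 13.41 kN, A_y = 27.50 kN

ΣM about A: T·sin64°·7.4 − 55·3.7 = 0 → T = 203.5/(7.4·0.898794) = 30.5966 ≈ 30.60 kN.
ΣF_x = 0: A_x − T·cos64° = 0 → A_x = 30.5966 × 0.438371 = 13.41 kN.
ΣF_y = 0: A_y + T·sin64° − 55 = 0 → A_y = 55 − 30.5966 × 0.898794 = 27.50 kN.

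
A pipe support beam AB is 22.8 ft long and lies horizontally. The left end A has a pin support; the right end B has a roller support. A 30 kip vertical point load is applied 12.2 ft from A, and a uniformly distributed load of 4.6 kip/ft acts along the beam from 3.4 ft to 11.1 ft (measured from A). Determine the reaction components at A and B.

Resultant of the distributed load: 4.6 × 7.7 = 35.42 kip at 7.25 ft from A.
Moments about A: B_y·22.8 − 30·12.2 − (4.6·7.7)·7.25 = 0 → B_y = 622.795/22.8 = 27.3156 ≈ 27.32 kip.
ΣF_y = 0: A_y + 27.3156 − 30 − 4.6·7.7 = 0 → A_y = 38.10 kip.
ΣF_x = 0: no horizontal applied forces, so A_x = 0.

A_x = 0, A_y = 38.10 kip, B_y = 27.32 kip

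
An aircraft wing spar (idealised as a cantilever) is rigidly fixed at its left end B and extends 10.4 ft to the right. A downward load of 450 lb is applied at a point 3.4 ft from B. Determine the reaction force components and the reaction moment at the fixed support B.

B_x = 0, B_y = 450.0 lb, M_B = 1530 lb·ft

ΣF_x = 0: B_x = 0.
ΣF_y = 0: B_y − 450 = 0 → B_y = 450.0 lb.
ΣM about B: M_B − 450·3.4 = 0 → M_B = 1530 lb·ft.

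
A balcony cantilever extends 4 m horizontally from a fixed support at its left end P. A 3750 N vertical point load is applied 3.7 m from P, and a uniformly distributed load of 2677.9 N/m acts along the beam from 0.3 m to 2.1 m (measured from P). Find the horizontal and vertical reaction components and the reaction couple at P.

Resultant of the distributed load: 2677.9 × 1.8 = 4820.22 N at 1.2 m from P.
ΣF_x = 0: P_x = 0.
ΣF_y = 0: P_y − 3750 − 2677.9·1.8 = 0 → P_y = 8570 N.
ΣM about P: M_P − 3750·3.7 − (2677.9·1.8)·1.2 = 0 → M_P = 19660 N·m.

P_x = 0, P_y = 8570 N, M_P = 19660 N·m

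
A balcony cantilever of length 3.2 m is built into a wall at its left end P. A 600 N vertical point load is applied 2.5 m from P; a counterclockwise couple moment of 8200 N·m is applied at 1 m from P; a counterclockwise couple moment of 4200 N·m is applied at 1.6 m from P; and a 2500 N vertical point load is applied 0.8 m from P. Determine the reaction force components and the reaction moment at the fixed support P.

P_x = 0, P_y = 3100 N, M_P = -8900 N·m

ΣF_x = 0: P_x = 0.
ΣF_y = 0: P_y − 600 − 2500 = 0 → P_y = 3100 N.
ΣM about P: M_P − 600·2.5 + 8200 + 4200 − 2500·0.8 = 0 → M_P = -8900 N·m.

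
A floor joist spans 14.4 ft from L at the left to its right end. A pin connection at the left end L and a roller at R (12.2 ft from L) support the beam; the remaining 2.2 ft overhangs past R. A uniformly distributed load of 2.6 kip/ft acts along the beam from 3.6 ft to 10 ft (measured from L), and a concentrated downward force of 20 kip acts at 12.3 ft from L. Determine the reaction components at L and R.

Resultant of the distributed load: 2.6 × 6.4 = 16.64 kip at 6.8 ft from L.
ΣM about L: R_y·12.2 − (2.6·6.4)·6.8 − 20·12.3 = 0 → R_y = 359.152/12.2 = 29.4387 ≈ 29.44 kip.
ΣF_y = 0: L_y + 29.4387 − 2.6·6.4 − 20 = 0 → L_y = 7.201 kip.
ΣF_x = 0: no horizontal applied forces, so L_x = 0.

L_x = 0, L_y = 7.201 kip, R_y = 29.44 kip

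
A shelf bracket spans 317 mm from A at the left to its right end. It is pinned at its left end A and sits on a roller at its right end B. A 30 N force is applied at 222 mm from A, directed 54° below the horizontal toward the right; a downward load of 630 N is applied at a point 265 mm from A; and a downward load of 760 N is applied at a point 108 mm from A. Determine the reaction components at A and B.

A_x = -17.63 N, A_y = 611.7 N, B_y = 802.6 N

ΣM about A: B_y·317 − 30·sin54°·222 − 630·265 − 760·108 = 0 → B_y = 254418/317 = 802.58 ≈ 802.6 N.
ΣF_y = 0: A_y + 802.58 − 30·sin54° − 630 − 760 = 0 → A_y = 611.7 N.
ΣF_x = 0: A_x + 30·cos54° = 0 → A_x = -17.63 N.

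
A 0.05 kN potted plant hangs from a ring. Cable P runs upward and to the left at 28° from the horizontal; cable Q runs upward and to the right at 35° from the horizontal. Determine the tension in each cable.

T_P = 0.04597 kN, T_Q = 0.04955 kN

ΣF_x = 0: −T_P·cos28° + T_Q·cos35° = 0 → T_Q = 1.07788·T_P.
ΣF_y = 0: T_P·sin28° + T_Q·sin35° = 0.05.
Substitute: T_P·(0.469472 + 1.07788·0.573576) = 0.05 → T_P = 0.0459678 ≈ 0.04597 kN.
Then T_Q = 1.07788 × 0.0459678 = 0.04955 kN.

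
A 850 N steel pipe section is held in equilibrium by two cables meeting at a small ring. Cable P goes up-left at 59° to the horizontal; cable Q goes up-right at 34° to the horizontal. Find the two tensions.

T_P = 705.6 N, T_Q = 438.4 N

ΣF_x = 0: −T_P·cos59° + T_Q·cos34° = 0 → T_Q = 0.621248·T_P.
ΣF_y = 0: T_P·sin59° + T_Q·sin34° = 850.
Substitute: T_P·(0.857167 + 0.621248·0.559193) = 850 → T_P = 705.649 ≈ 705.6 N.
Then T_Q = 0.621248 × 705.649 = 438.4 N.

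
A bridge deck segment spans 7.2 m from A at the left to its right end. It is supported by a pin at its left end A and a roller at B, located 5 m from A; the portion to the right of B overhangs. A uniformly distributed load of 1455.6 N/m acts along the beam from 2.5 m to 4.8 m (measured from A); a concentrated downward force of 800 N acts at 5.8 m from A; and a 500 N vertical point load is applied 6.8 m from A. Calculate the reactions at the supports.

Resultant of the distributed load: 1455.6 × 2.3 = 3347.88 N at 3.65 m from A.
Moments about A: B_y·5 − (1455.6·2.3)·3.65 − 800·5.8 − 500·6.8 = 0 → B_y = 20259.762/5 = 4051.95 ≈ 4052 N.
ΣF_y = 0: A_y + 4051.95 − 1455.6·2.3 − 800 − 500 = 0 → A_y = 595.9 N.
ΣF_x = 0: no horizontal applied forces, so A_x = 0.

A_x = 0, A_y = 595.9 N, B_y = 4052 N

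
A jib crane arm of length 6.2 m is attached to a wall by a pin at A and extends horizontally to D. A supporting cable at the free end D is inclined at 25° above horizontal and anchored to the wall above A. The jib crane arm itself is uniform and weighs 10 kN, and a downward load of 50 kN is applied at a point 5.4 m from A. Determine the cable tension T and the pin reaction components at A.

ΣM about A: T·sin25°·6.2 − 10·3.1 − 50·5.4 = 0 → T = 301/(6.2·0.422618) = 114.875 ≈ 114.9 kN.
ΣF_x = 0: A_x − T·cos25° = 0 → A_x = 114.875 × 0.906308 = 104.1 kN.
ΣF_y = 0: A_y + T·sin25° − 10 − 50 = 0 → A_y = 60 − 114.875 × 0.422618 = 11.45 kN.

T = 114.9 kN, A_x = 104.1 kN, A_y = 11.45 kN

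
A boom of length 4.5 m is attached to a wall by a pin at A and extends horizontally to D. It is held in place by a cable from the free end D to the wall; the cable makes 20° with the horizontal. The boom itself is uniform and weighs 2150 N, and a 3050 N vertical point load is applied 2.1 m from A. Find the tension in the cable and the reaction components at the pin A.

T = 7305 N, A_x = 6864 N, A_y = 2702 N

ΣM about A: T·sin20°·4.5 − 2150·2.25 − 3050·2.1 = 0 → T = 11242.5/(4.5·0.34202) = 7304.64 ≈ 7305 N.
ΣF_x = 0: A_x − T·cos20° = 0 → A_x = 7304.64 × 0.939693 = 6864 N.
ΣF_y = 0: A_y + T·sin20° − 2150 − 3050 = 0 → A_y = 5200 − 7304.64 × 0.34202 = 2702 N.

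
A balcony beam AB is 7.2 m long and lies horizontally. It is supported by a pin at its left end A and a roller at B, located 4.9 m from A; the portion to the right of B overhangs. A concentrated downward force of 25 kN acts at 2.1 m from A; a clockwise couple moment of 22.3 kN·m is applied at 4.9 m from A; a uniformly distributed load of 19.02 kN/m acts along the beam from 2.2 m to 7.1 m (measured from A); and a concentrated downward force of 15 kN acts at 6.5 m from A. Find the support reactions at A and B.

A_x = 0, A_y = 9.592 kN, B_y = 123.6 kN

Resultant of the distributed load: 19.02 × 4.9 = 93.198 kN at 4.65 m from A.
ΣM about A: B_y·4.9 − 25·2.1 − 22.3 − (19.02·4.9)·4.65 − 15·6.5 = 0 → B_y = 605.6707/4.9 = 123.606 ≈ 123.6 kN.
ΣF_y = 0: A_y + 123.606 − 25 − 19.02·4.9 − 15 = 0 → A_y = 9.592 kN.
ΣF_x = 0: no horizontal applied forces, so A_x = 0.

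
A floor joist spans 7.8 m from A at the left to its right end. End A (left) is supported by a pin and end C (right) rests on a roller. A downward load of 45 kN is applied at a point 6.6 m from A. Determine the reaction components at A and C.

Taking moments about A: C_y·7.8 − 45·6.6 = 0 → C_y = 297/7.8 = 38.0769 ≈ 38.08 kN.
ΣF_y = 0: A_y + 38.0769 − 45 = 0 → A_y = 6.923 kN.
ΣF_x = 0: no horizontal applied forces, so A_x = 0.

A_x = 0, A_y = 6.923 kN, C_y = 38.08 kN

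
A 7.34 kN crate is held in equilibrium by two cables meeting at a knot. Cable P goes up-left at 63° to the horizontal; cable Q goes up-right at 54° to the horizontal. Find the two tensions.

ΣF_x = 0: −T_P·cos63° + T_Q·cos54° = 0 → T_Q = 0.772375·T_P.
ΣF_y = 0: T_P·sin63° + T_Q·sin54° = 7.34.
Substitute: T_P·(0.891007 + 0.772375·0.809017) = 7.34 → T_P = 4.8421 ≈ 4.842 kN.
Then T_Q = 0.772375 × 4.8421 = 3.740 kN.

T_P = 4.842 kN, T_Q = 3.740 kN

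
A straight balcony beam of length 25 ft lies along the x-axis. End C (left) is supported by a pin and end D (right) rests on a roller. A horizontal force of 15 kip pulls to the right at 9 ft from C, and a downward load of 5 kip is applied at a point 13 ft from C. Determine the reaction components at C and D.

C_x = -15.00 kip, C_y = 2.400 kip, D_y = 2.600 kip

Taking moments about C: D_y·25 − 5·13 = 0 → D_y = 65/25 = 2.600 kip.
ΣF_y = 0: C_y + 2.6 − 5 = 0 → C_y = 2.400 kip.
ΣF_x = 0: C_x + 15 = 0 → C_x = -15.00 kip.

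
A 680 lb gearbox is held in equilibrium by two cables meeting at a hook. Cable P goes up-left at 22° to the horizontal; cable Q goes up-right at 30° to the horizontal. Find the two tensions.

T_P = 747.3 lb, T_Q = 800.1 lb

ΣF_x = 0: −T_P·cos22° + T_Q·cos30° = 0 → T_Q = 1.07062·T_P.
ΣF_y = 0: T_P·sin22° + T_Q·sin30° = 680.
Substitute: T_P·(0.374607 + 1.07062·0.5) = 680 → T_P = 747.321 ≈ 747.3 lb.
Then T_Q = 1.07062 × 747.321 = 800.1 lb.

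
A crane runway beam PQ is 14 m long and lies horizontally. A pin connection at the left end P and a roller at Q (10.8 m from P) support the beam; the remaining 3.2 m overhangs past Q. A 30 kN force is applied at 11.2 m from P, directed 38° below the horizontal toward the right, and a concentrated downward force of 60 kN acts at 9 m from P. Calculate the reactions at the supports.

Moments about P: Q_y·10.8 − 30·sin38°·11.2 − 60·9 = 0 → Q_y = 746.862/10.8 = 69.1539 ≈ 69.15 kN.
ΣF_y = 0: P_y + 69.1539 − 30·sin38° − 60 = 0 → P_y = 9.316 kN.
ΣF_x = 0: P_x + 30·cos38° = 0 → P_x = -23.64 kN.

P_x = -23.64 kN, P_y = 9.316 kN, Q_y = 69.15 kN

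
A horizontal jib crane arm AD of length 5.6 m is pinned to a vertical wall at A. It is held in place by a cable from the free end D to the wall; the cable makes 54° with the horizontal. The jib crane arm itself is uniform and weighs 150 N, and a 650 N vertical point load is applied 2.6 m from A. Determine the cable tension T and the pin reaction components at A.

ΣM about A: T·sin54°·5.6 − 150·2.8 − 650·2.6 = 0 → T = 2110/(5.6·0.809017) = 465.733 ≈ 465.7 N.
ΣF_x = 0: A_x − T·cos54° = 0 → A_x = 465.733 × 0.587785 = 273.8 N.
ΣF_y = 0: A_y + T·sin54° − 150 − 650 = 0 → A_y = 800 − 465.733 × 0.809017 = 423.2 N.

T = 465.7 N, A_x = 273.8 N, A_y = 423.2 N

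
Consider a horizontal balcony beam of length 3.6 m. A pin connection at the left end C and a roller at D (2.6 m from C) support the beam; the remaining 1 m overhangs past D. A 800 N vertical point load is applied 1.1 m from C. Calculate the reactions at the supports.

Taking moments about C: D_y·2.6 − 800·1.1 = 0 → D_y = 880/2.6 = 338.462 ≈ 338.5 N.
ΣF_y = 0: C_y + 338.462 − 800 = 0 → C_y = 461.5 N.
ΣF_x = 0: no horizontal applied forces, so C_x = 0.

C_x = 0, C_y = 461.5 N, D_y = 338.5 N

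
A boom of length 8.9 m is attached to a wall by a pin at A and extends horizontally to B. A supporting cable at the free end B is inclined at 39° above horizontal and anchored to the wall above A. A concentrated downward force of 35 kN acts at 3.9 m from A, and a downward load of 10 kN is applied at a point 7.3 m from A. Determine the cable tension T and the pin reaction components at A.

ΣM about A: T·sin39°·8.9 − 35·3.9 − 10·7.3 = 0 → T = 209.5/(8.9·0.62932) = 37.4044 ≈ 37.40 kN.
ΣF_x = 0: A_x − T·cos39° = 0 → A_x = 37.4044 × 0.777146 = 29.07 kN.
ΣF_y = 0: A_y + T·sin39° − 35 − 10 = 0 → A_y = 45 − 37.4044 × 0.62932 = 21.46 kN.

T = 37.40 kN, A_x = 29.07 kN, A_y = 21.46 kN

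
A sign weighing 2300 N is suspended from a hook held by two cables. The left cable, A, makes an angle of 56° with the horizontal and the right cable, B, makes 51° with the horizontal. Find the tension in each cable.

ΣF_x = 0: −T_A·cos56° + T_B·cos51° = 0 → T_B = 0.888566·T_A.
ΣF_y = 0: T_A·sin56° + T_B·sin51° = 2300.
Substitute: T_A·(0.829038 + 0.888566·0.777146) = 2300 → T_A = 1513.57 ≈ 1514 N.
Then T_B = 0.888566 × 1513.57 = 1345 N.

T_A = 1514 N, T_B = 1345 N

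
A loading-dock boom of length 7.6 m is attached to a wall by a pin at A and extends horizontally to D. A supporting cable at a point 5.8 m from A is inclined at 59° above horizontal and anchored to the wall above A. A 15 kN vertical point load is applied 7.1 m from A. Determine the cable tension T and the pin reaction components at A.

T = 21.42 kN, A_x = 11.03 kN, A_y = -3.362 kN

ΣM about A: T·sin59°·5.8 − 15·7.1 = 0 → T = 106.5/(5.8·0.857167) = 21.4218 ≈ 21.42 kN.
ΣF_x = 0: A_x − T·cos59° = 0 → A_x = 21.4218 × 0.515038 = 11.03 kN.
ΣF_y = 0: A_y + T·sin59° − 15 = 0 → A_y = 15 − 21.4218 × 0.857167 = -3.362 kN.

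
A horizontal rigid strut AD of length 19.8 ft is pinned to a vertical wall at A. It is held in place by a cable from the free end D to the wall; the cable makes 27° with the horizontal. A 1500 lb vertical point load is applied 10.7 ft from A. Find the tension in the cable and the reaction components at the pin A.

T = 1786 lb, A_x = 1591 lb, A_y = 689.4 lb

ΣM about A: T·sin27°·19.8 − 1500·10.7 = 0 → T = 16050/(19.8·0.45399) = 1785.52 ≈ 1786 lb.
ΣF_x = 0: A_x − T·cos27° = 0 → A_x = 1785.52 × 0.891007 = 1591 lb.
ΣF_y = 0: A_y + T·sin27° − 1500 = 0 → A_y = 1500 − 1785.52 × 0.45399 = 689.4 lb.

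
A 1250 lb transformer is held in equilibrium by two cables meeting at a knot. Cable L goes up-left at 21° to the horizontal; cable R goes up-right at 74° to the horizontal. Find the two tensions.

ΣF_x = 0: −T_L·cos21° + T_R·cos74° = 0 → T_R = 3.38699·T_L.
ΣF_y = 0: T_L·sin21° + T_R·sin74° = 1250.
Substitute: T_L·(0.358368 + 3.38699·0.961262) = 1250 → T_L = 345.863 ≈ 345.9 lb.
Then T_R = 3.38699 × 345.863 = 1171 lb.

T_L = 345.9 lb, T_R = 1171 lb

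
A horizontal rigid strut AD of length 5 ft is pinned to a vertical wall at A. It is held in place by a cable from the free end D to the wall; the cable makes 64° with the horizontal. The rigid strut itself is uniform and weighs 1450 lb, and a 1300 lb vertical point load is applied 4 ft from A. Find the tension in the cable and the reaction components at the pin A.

T = 1964 lb, A_x = 860.8 lb, A_y = 985.0 lb

ΣM about A: T·sin64°·5 − 1450·2.5 − 1300·4 = 0 → T = 8825/(5·0.898794) = 1963.74 ≈ 1964 lb.
ΣF_x = 0: A_x − T·cos64° = 0 → A_x = 1963.74 × 0.438371 = 860.8 lb.
ΣF_y = 0: A_y + T·sin64° − 1450 − 1300 = 0 → A_y = 2750 − 1963.74 × 0.898794 = 985.0 lb.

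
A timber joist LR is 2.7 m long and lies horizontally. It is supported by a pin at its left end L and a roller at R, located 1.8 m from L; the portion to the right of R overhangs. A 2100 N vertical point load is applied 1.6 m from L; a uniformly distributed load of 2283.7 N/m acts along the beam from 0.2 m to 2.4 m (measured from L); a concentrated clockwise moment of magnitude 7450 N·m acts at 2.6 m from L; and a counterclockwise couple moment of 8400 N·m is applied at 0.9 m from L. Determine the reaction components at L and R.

L_x = 0, L_y = 2157 N, R_y = 4967 N

Resultant of the distributed load: 2283.7 × 2.2 = 5024.14 N at 1.3 m from L.
Moments about L: R_y·1.8 − 2100·1.6 − (2283.7·2.2)·1.3 − 7450 + 8400 = 0 → R_y = 8941.382/1.8 = 4967.43 ≈ 4967 N.
ΣF_y = 0: L_y + 4967.43 − 2100 − 2283.7·2.2 = 0 → L_y = 2157 N.
ΣF_x = 0: no horizontal applied forces, so L_x = 0.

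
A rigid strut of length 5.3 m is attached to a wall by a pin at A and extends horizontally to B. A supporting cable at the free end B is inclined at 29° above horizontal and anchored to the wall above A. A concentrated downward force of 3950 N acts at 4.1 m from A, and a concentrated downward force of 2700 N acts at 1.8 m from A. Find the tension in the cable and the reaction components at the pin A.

T = 8194 N, A_x = 7167 N, A_y = 2677 N

ΣM about A: T·sin29°·5.3 − 3950·4.1 − 2700·1.8 = 0 → T = 21055/(5.3·0.48481) = 8194.22 ≈ 8194 N.
ΣF_x = 0: A_x − T·cos29° = 0 → A_x = 8194.22 × 0.87462 = 7167 N.
ΣF_y = 0: A_y + T·sin29° − 3950 − 2700 = 0 → A_y = 6650 − 8194.22 × 0.48481 = 2677 N.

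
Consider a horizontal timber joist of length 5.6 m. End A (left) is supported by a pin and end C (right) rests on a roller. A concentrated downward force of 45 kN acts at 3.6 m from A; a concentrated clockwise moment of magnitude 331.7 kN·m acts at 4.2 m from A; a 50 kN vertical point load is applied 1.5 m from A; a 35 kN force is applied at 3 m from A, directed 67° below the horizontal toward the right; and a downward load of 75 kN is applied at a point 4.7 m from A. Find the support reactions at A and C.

A_x = -13.68 kN, A_y = 20.46 kN, C_y = 181.8 kN

ΣM about A: C_y·5.6 − 45·3.6 − 331.7 − 50·1.5 − 35·sin67°·3 − 75·4.7 = 0 → C_y = 1017.85/5.6 = 181.759 ≈ 181.8 kN.
ΣF_y = 0: A_y + 181.759 − 45 − 50 − 35·sin67° − 75 = 0 → A_y = 20.46 kN.
ΣF_x = 0: A_x + 35·cos67° = 0 → A_x = -13.68 kN.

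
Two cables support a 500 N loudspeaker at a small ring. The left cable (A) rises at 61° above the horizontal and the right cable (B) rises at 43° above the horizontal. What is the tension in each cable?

T_A = 376.9 N, T_B = 249.8 N

ΣF_x = 0: −T_A·cos61° + T_B·cos43° = 0 → T_B = 0.662894·T_A.
ΣF_y = 0: T_A·sin61° + T_B·sin43° = 500.
Substitute: T_A·(0.87462 + 0.662894·0.681998) = 500 → T_A = 376.871 ≈ 376.9 N.
Then T_B = 0.662894 × 376.871 = 249.8 N.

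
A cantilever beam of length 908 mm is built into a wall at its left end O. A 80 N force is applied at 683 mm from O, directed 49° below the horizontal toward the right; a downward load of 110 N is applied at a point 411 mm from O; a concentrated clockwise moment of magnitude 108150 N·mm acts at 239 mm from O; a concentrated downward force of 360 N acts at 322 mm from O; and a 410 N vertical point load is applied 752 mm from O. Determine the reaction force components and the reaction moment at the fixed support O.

O_x = -52.48 N, O_y = 940.4 N, M_O = 618800 N·mm

ΣF_x = 0: O_x + 80·cos49° = 0 → O_x = -52.48 N.
ΣF_y = 0: O_y − 80·sin49° − 110 − 360 − 410 = 0 → O_y = 940.4 N.
ΣM about O: M_O − 80·sin49°·683 − 110·411 − 108150 − 360·322 − 410·752 = 0 → M_O = 618800 N·mm.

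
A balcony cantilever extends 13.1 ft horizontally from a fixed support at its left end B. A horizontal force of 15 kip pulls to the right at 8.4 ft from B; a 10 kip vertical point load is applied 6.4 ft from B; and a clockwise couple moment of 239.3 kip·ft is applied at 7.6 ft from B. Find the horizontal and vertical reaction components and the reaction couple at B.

ΣF_x = 0: B_x + 15 = 0 → B_x = -15.00 kip.
ΣF_y = 0: B_y − 10 = 0 → B_y = 10.00 kip.
ΣM about B: M_B − 10·6.4 − 239.3 = 0 → M_B = 303.3 kip·ft.

B_x = -15.00 kip, B_y = 10.00 kip, M_B = 303.3 kip·ft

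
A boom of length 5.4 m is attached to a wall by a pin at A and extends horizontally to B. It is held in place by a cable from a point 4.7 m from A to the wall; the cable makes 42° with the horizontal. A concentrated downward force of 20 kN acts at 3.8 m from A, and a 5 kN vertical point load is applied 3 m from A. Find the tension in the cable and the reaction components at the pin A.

ΣM about A: T·sin42°·4.7 − 20·3.8 − 5·3 = 0 → T = 91/(4.7·0.669131) = 28.9356 ≈ 28.94 kN.
ΣF_x = 0: A_x − T·cos42° = 0 → A_x = 28.9356 × 0.743145 = 21.50 kN.
ΣF_y = 0: A_y + T·sin42° − 20 − 5 = 0 → A_y = 25 − 28.9356 × 0.669131 = 5.638 kN.

T = 28.94 kN, A_x = 21.50 kN, A_y = 5.638 kN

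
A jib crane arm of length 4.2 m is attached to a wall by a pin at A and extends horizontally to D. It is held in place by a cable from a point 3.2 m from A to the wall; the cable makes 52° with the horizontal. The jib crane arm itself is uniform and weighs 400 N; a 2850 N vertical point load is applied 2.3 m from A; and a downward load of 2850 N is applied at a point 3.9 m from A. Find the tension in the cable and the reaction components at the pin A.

T = 7340 N, A_x = 4519 N, A_y = 315.6 N

ΣM about A: T·sin52°·3.2 − 400·2.1 − 2850·2.3 − 2850·3.9 = 0 → T = 18510/(3.2·0.788011) = 7340.47 ≈ 7340 N.
ΣF_x = 0: A_x − T·cos52° = 0 → A_x = 7340.47 × 0.615661 = 4519 N.
ΣF_y = 0: A_y + T·sin52° − 400 − 2850 − 2850 = 0 → A_y = 6100 − 7340.47 × 0.788011 = 315.6 N.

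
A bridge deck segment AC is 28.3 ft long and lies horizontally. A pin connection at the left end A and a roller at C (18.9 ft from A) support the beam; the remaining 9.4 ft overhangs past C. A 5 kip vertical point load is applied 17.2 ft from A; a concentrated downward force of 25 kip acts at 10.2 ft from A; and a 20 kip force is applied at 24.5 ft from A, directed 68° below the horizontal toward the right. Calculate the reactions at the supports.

Taking moments about A: C_y·18.9 − 5·17.2 − 25·10.2 − 20·sin68°·24.5 = 0 → C_y = 795.32/18.9 = 42.0804 ≈ 42.08 kip.
ΣF_y = 0: A_y + 42.0804 − 5 − 25 − 20·sin68° = 0 → A_y = 6.463 kip.
ΣF_x = 0: A_x + 20·cos68° = 0 → A_x = -7.492 kip.

A_x = -7.492 kip, A_y = 6.463 kip, C_y = 42.08 kip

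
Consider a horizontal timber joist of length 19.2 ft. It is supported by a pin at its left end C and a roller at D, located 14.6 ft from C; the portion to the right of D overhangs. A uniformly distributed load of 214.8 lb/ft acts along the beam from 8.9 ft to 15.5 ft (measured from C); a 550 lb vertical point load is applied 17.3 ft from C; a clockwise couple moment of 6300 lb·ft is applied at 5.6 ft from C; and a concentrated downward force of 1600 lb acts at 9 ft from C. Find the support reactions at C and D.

C_x = 0, C_y = 313.5 lb, D_y = 3254 lb

Resultant of the distributed load: 214.8 × 6.6 = 1417.68 lb at 12.2 ft from C.
Moments about C: D_y·14.6 − (214.8·6.6)·12.2 − 550·17.3 − 6300 − 1600·9 = 0 → D_y = 47510.696/14.6 = 3254.16 ≈ 3254 lb.
ΣF_y = 0: C_y + 3254.16 − 214.8·6.6 − 550 − 1600 = 0 → C_y = 313.5 lb.
ΣF_x = 0: no horizontal applied forces, so C_x = 0.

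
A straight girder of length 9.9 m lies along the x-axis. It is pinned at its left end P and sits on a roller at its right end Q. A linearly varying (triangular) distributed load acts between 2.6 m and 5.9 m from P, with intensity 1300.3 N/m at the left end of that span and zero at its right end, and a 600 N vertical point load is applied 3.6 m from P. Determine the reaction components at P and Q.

P_x = 0, P_y = 1725 N, Q_y = 1020 N

Resultant of the triangular load: ½ × 1300.3 × 3.3 = 2145.495 N, acting at 3.7 m from P (one-third of the span from the peak).
ΣM about P: Q_y·9.9 − (½·1300.3·3.3)·3.7 − 600·3.6 = 0 → Q_y = 10098.3315/9.9 = 1020.03 ≈ 1020 N.
ΣF_y = 0: P_y + 1020.03 − ½·1300.3·3.3 − 600 = 0 → P_y = 1725 N.
ΣF_x = 0: no horizontal applied forces, so P_x = 0.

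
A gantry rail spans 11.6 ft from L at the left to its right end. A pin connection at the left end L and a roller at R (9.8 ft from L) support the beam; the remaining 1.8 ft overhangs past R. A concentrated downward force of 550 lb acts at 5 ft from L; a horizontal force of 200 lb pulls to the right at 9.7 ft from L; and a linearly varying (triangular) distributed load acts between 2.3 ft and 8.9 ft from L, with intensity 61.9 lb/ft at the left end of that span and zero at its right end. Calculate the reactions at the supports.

Resultant of the triangular load: ½ × 61.9 × 6.6 = 204.27 lb, acting at 4.5 ft from L (one-third of the span from the peak).
Taking moments about L: R_y·9.8 − 550·5 − (½·61.9·6.6)·4.5 = 0 → R_y = 3669.215/9.8 = 374.41 ≈ 374.4 lb.
ΣF_y = 0: L_y + 374.41 − 550 − ½·61.9·6.6 = 0 → L_y = 379.9 lb.
ΣF_x = 0: L_x + 200 = 0 → L_x = -200.0 lb.

L_x = -200.0 lb, L_y = 379.9 lb, R_y = 374.4 lb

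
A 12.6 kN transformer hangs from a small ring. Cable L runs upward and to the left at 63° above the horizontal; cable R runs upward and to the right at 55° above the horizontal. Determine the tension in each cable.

ΣF_x = 0: −T_L·cos63° + T_R·cos55° = 0 → T_R = 0.791508·T_L.
ΣF_y = 0: T_L·sin63° + T_R·sin55° = 12.6.
Substitute: T_L·(0.891007 + 0.791508·0.819152) = 12.6 → T_L = 8.18515 ≈ 8.185 kN.
Then T_R = 0.791508 × 8.18515 = 6.479 kN.

T_L = 8.185 kN, T_R = 6.479 kN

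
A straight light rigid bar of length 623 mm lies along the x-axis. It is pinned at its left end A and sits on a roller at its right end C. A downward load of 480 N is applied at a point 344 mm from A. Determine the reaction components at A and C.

Taking moments about A: C_y·623 − 480·344 = 0 → C_y = 165120/623 = 265.04 ≈ 265.0 N.
ΣF_y = 0: A_y + 265.04 − 480 = 0 → A_y = 215.0 N.
ΣF_x = 0: no horizontal applied forces, so A_x = 0.

A_x = 0, A_y = 215.0 N, C_y = 265.0 N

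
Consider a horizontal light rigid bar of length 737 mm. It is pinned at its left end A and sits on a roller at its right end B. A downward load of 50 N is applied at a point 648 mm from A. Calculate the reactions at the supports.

ΣM about A: B_y·737 − 50·648 = 0 → B_y = 32400/737 = 43.962 ≈ 43.96 N.
ΣF_y = 0: A_y + 43.962 − 50 = 0 → A_y = 6.038 N.
ΣF_x = 0: no horizontal applied forces, so A_x = 0.

A_x = 0, A_y = 6.038 N, B_y = 43.96 N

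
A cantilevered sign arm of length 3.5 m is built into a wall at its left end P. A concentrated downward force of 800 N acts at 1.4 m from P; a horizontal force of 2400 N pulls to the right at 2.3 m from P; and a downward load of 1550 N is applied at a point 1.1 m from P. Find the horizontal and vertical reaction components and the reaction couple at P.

ΣF_x = 0: P_x + 2400 = 0 → P_x = -2400 N.
ΣF_y = 0: P_y − 800 − 1550 = 0 → P_y = 2350 N.
ΣM about P: M_P − 800·1.4 − 1550·1.1 = 0 → M_P = 2825 N·m.

P_x = -2400 N, P_y = 2350 N, M_P = 2825 N·m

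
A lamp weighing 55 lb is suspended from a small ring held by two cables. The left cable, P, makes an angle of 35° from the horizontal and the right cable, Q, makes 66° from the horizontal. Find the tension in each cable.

ΣF_x = 0: −T_P·cos35° + T_Q·cos66° = 0 → T_Q = 2.01396·T_P.
ΣF_y = 0: T_P·sin35° + T_Q·sin66° = 55.
Substitute: T_P·(0.573576 + 2.01396·0.913545) = 55 → T_P = 22.7892 ≈ 22.79 lb.
Then T_Q = 2.01396 × 22.7892 = 45.90 lb.

T_P = 22.79 lb, T_Q = 45.90 lb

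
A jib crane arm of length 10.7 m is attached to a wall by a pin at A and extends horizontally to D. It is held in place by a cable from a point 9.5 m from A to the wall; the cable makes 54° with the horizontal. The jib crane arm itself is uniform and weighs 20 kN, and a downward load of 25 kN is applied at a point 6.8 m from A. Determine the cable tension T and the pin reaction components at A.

ΣM about A: T·sin54°·9.5 − 20·5.35 − 25·6.8 = 0 → T = 277/(9.5·0.809017) = 36.0411 ≈ 36.04 kN.
ΣF_x = 0: A_x − T·cos54° = 0 → A_x = 36.0411 × 0.587785 = 21.18 kN.
ΣF_y = 0: A_y + T·sin54° − 20 − 25 = 0 → A_y = 45 − 36.0411 × 0.809017 = 15.84 kN.

T = 36.04 kN, A_x = 21.18 kN, A_y = 15.84 kN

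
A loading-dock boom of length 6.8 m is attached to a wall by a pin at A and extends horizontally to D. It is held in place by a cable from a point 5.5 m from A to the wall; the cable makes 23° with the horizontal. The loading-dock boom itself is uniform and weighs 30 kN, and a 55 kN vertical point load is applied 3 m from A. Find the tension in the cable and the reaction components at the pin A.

T = 124.2 kN, A_x = 114.4 kN, A_y = 36.45 kN

ΣM about A: T·sin23°·5.5 − 30·3.4 − 55·3 = 0 → T = 267/(5.5·0.390731) = 124.243 ≈ 124.2 kN.
ΣF_x = 0: A_x − T·cos23° = 0 → A_x = 124.243 × 0.920505 = 114.4 kN.
ΣF_y = 0: A_y + T·sin23° − 30 − 55 = 0 → A_y = 85 − 124.243 × 0.390731 = 36.45 kN.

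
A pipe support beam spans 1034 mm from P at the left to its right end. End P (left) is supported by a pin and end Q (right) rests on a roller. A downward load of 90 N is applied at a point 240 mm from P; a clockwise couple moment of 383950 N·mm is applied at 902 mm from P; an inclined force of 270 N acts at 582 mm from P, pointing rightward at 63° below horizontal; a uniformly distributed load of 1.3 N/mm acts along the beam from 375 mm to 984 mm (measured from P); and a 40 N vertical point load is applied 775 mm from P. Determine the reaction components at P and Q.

Resultant of the distributed load: 1.3 × 609 = 791.7 N at 679.5 mm from P.
Moments about P: Q_y·1034 − 90·240 − 383950 − 270·sin63°·582 − (1.3·609)·679.5 − 40·775 = 0 → Q_y = 1114520/1034 = 1077.87 ≈ 1078 N.
ΣF_y = 0: P_y + 1077.87 − 90 − 270·sin63° − 1.3·609 − 40 = 0 → P_y = 84.40 N.
ΣF_x = 0: P_x + 270·cos63° = 0 → P_x = -122.6 N.

P_x = -122.6 N, P_y = 84.40 N, Q_y = 1078 N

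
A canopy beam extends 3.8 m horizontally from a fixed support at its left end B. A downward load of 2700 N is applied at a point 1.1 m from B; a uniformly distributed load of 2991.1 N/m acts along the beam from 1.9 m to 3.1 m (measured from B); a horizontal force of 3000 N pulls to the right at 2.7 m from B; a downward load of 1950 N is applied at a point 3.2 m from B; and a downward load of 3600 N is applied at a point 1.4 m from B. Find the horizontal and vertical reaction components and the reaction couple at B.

Resultant of the distributed load: 2991.1 × 1.2 = 3589.32 N at 2.5 m from B.
ΣF_x = 0: B_x + 3000 = 0 → B_x = -3000 N.
ΣF_y = 0: B_y − 2700 − 2991.1·1.2 − 1950 − 3600 = 0 → B_y = 11840 N.
ΣM about B: M_B − 2700·1.1 − (2991.1·1.2)·2.5 − 1950·3.2 − 3600·1.4 = 0 → M_B = 23220 N·m.

B_x = -3000 N, B_y = 11840 N, M_B = 23220 N·m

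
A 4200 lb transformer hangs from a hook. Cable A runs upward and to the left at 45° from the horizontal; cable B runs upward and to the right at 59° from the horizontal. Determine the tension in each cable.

T_A = 2229 lb, T_B = 3061 lb

ΣF_x = 0: −T_A·cos45° + T_B·cos59° = 0 → T_B = 1.37292·T_A.
ΣF_y = 0: T_A·sin45° + T_B·sin59° = 4200.
Substitute: T_A·(0.707107 + 1.37292·0.857167) = 4200 → T_A = 2229.38 ≈ 2229 lb.
Then T_B = 1.37292 × 2229.38 = 3061 lb.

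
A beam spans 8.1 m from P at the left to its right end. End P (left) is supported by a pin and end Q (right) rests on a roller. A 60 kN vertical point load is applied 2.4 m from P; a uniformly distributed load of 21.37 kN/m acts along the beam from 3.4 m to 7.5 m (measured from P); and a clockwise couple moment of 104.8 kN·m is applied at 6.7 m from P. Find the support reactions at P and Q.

P_x = 0, P_y = 57.95 kN, Q_y = 89.67 kN

Resultant of the distributed load: 21.37 × 4.1 = 87.617 kN at 5.45 m from P.
Taking moments about P: Q_y·8.1 − 60·2.4 − (21.37·4.1)·5.45 − 104.8 = 0 → Q_y = 726.31265/8.1 = 89.6682 ≈ 89.67 kN.
ΣF_y = 0: P_y + 89.6682 − 60 − 21.37·4.1 = 0 → P_y = 57.95 kN.
ΣF_x = 0: no horizontal applied forces, so P_x = 0.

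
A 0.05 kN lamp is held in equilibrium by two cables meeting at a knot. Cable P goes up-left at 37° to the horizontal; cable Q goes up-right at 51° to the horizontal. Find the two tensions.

ΣF_x = 0: −T_P·cos37° + T_Q·cos51° = 0 → T_Q = 1.26904·T_P.
ΣF_y = 0: T_P·sin37° + T_Q·sin51° = 0.05.
Substitute: T_P·(0.601815 + 1.26904·0.777146) = 0.05 → T_P = 0.0314853 ≈ 0.03149 kN.
Then T_Q = 1.26904 × 0.0314853 = 0.03996 kN.

T_P = 0.03149 kN, T_Q = 0.03996 kN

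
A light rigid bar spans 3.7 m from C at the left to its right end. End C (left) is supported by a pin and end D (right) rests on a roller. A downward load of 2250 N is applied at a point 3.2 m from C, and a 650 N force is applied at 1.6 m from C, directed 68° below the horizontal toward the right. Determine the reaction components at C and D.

Taking moments about C: D_y·3.7 − 2250·3.2 − 650·sin68°·1.6 = 0 → D_y = 8164.27/3.7 = 2206.56 ≈ 2207 N.
ΣF_y = 0: C_y + 2206.56 − 2250 − 650·sin68° = 0 → C_y = 646.1 N.
ΣF_x = 0: C_x + 650·cos68° = 0 → C_x = -243.5 N.

C_x = -243.5 N, C_y = 646.1 N, D_y = 2207 N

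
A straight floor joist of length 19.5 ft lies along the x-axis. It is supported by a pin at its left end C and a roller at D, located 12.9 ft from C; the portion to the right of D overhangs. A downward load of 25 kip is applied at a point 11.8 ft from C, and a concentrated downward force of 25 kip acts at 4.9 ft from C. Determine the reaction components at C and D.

Taking moments about C: D_y·12.9 − 25·11.8 − 25·4.9 = 0 → D_y = 417.5/12.9 = 32.3643 ≈ 32.36 kip.
ΣF_y = 0: C_y + 32.3643 − 25 − 25 = 0 → C_y = 17.64 kip.
ΣF_x = 0: no horizontal applied forces, so C_x = 0.

C_x = 0, C_y = 17.64 kip, D_y = 32.36 kip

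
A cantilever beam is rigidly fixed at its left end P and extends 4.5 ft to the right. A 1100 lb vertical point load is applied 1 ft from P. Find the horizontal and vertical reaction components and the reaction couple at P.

ΣF_x = 0: P_x = 0.
ΣF_y = 0: P_y − 1100 = 0 → P_y = 1100 lb.
ΣM about P: M_P − 1100·1 = 0 → M_P = 1100 lb·ft.

P_x = 0, P_y = 1100 lb, M_P = 1100 lb·ft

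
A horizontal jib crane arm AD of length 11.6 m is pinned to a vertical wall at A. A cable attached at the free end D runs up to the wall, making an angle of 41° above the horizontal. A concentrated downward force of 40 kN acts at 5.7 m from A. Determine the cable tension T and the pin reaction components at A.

ΣM about A: T·sin41°·11.6 − 40·5.7 = 0 → T = 228/(11.6·0.656059) = 29.9595 ≈ 29.96 kN.
ΣF_x = 0: A_x − T·cos41° = 0 → A_x = 29.9595 × 0.75471 = 22.61 kN.
ΣF_y = 0: A_y + T·sin41° − 40 = 0 → A_y = 40 − 29.9595 × 0.656059 = 20.34 kN.

T = 29.96 kN, A_x = 22.61 kN, A_y = 20.34 kN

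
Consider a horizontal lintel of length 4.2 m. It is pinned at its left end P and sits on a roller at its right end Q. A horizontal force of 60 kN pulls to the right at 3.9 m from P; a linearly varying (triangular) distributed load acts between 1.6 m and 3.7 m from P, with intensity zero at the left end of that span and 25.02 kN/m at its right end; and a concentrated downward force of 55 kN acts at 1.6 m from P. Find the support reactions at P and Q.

Resultant of the triangular load: ½ × 25.02 × 2.1 = 26.271 kN, acting at 3 m from P (one-third of the span from the peak).
Moments about P: Q_y·4.2 − (½·25.02·2.1)·3 − 55·1.6 = 0 → Q_y = 166.813/4.2 = 39.7174 ≈ 39.72 kN.
ΣF_y = 0: P_y + 39.7174 − ½·25.02·2.1 − 55 = 0 → P_y = 41.55 kN.
ΣF_x = 0: P_x + 60 = 0 → P_x = -60.00 kN.

P_x = -60.00 kN, P_y = 41.55 kN, Q_y = 39.72 kN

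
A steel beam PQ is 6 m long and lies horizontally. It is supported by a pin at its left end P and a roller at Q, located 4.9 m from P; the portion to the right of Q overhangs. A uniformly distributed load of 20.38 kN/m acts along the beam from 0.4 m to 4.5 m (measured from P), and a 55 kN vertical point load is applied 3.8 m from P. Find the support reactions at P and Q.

Resultant of the distributed load: 20.38 × 4.1 = 83.558 kN at 2.45 m from P.
ΣM about P: Q_y·4.9 − (20.38·4.1)·2.45 − 55·3.8 = 0 → Q_y = 413.7171/4.9 = 84.4321 ≈ 84.43 kN.
ΣF_y = 0: P_y + 84.4321 − 20.38·4.1 − 55 = 0 → P_y = 54.13 kN.
ΣF_x = 0: no horizontal applied forces, so P_x = 0.

P_x = 0, P_y = 54.13 kN, Q_y = 84.43 kN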